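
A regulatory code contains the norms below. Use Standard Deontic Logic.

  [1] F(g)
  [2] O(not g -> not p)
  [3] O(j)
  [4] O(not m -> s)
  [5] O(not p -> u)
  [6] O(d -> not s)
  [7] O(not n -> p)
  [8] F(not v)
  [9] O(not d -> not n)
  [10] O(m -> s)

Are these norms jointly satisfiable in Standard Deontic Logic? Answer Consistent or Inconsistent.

Inconsistent

By case analysis on not m: premise 4 gives O(not m -> s) and premise 10 gives O(m -> s), so O(s) either way.
Premise 6, O(d -> not s), contraposes to O(s -> not d); with O(s) we get O(not d).
From O(not d) and premise 9, O(not d -> not n), we obtain O(not n).
Applying K to premise 7 (O(not n -> p)) and O(not n) yields O(p).
The contrapositive of premise 2 (O(not g -> not p)) is O(p -> g), and O(p) is already established, so O(g).
Yet premise 1 is F(g), i.e. O(not g).
We now have both O(g) and O(not g) — g is simultaneously obligatory and forbidden, violating the D-axiom.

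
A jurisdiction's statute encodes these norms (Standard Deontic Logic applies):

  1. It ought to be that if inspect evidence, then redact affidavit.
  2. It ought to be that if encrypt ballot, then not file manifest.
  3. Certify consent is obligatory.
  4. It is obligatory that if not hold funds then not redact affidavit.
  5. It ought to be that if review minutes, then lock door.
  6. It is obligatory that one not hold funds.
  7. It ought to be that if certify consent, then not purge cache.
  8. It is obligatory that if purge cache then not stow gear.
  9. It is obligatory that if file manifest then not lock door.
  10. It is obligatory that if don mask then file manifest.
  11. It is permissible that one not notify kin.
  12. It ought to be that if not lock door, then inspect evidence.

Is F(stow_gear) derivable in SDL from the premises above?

Premise 8 is O(purge_cache → ¬stow_gear), but O(purge_cache) is not derivable from the premises, so it does not yield O(¬stow_gear).
No other premise forces O(¬stow_gear). An ideal world satisfying every premise can still have stow_gear true, so F(stow_gear) is not derivable.

No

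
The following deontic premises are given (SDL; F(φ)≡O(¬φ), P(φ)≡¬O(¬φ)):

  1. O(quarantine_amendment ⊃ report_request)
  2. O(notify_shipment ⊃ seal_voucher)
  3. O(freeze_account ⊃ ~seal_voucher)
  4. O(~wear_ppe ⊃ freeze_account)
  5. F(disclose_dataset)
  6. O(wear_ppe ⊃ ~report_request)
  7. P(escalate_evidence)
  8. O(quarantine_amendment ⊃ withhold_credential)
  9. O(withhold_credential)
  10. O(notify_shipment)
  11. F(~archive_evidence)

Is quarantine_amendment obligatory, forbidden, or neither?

Forbidden

From premise 10 we have O(notify_shipment).
With premise 2, O(notify_shipment ⊃ seal_voucher), the K-axiom yields O(seal_voucher).
The contrapositive of premise 3 (O(freeze_account ⊃ ~seal_voucher)) is O(seal_voucher ⊃ ~freeze_account), and O(seal_voucher) is already established, so O(~freeze_account).
The contrapositive of premise 4 (O(~wear_ppe ⊃ freeze_account)) is O(~freeze_account ⊃ wear_ppe), and O(~freeze_account) is already established, so O(wear_ppe).
From O(wear_ppe) and premise 6, O(wear_ppe ⊃ ~report_request), we obtain O(~report_request).
Premise 1, O(quarantine_amendment ⊃ report_request), contraposes to O(~report_request ⊃ ~quarantine_amendment); with O(~report_request) we get O(~quarantine_amendment).
Premises 5, 7, 8, 9, 11 do not contribute to this derivation.
Thus O(~quarantine_amendment), which is F(quarantine_amendment): quarantine_amendment is forbidden.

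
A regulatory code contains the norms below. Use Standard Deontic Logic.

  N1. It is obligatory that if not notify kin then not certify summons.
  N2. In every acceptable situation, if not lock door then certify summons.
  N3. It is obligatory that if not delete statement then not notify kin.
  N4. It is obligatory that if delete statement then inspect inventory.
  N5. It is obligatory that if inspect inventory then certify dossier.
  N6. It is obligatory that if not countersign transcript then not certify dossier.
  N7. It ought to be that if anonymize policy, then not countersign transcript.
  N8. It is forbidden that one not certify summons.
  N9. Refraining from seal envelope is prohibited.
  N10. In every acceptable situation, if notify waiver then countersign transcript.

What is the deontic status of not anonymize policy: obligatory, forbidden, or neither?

Obligatory

Premise 8 is F(¬certify_summons), i.e. O(certify_summons).
The contrapositive of premise 1 (O(¬notify_kin → ¬certify_summons)) is O(certify_summons → notify_kin), and O(certify_summons) is already established, so O(notify_kin).
Premise 3 is O(¬delete_statement → ¬notify_kin); contrapositively O(notify_kin → delete_statement). Since O(notify_kin) holds, K gives O(delete_statement).
Premise 4 is O(delete_statement → inspect_inventory); since O(delete_statement), deontic closure gives O(inspect_inventory).
Premise 5 is O(inspect_inventory → certify_dossier); since O(inspect_inventory), deontic closure gives O(certify_dossier).
The contrapositive of premise 6 (O(¬countersign_transcript → ¬certify_dossier)) is O(certify_dossier → countersign_transcript), and O(certify_dossier) is already established, so O(countersign_transcript).
Premise 7, O(anonymize_policy → ¬countersign_transcript), contraposes to O(countersign_transcript → ¬anonymize_policy); with O(countersign_transcript) we get O(¬anonymize_policy).
Premises 2, 9, 10 do not contribute to this derivation.
Hence ¬anonymize_policy is obligatory.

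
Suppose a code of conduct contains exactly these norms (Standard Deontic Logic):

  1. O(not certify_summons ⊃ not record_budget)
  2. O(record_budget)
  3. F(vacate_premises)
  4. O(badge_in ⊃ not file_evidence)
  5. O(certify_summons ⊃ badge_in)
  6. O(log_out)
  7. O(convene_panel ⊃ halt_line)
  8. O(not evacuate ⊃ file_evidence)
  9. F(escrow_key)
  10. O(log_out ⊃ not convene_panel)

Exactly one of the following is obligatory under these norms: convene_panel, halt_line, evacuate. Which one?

From premise 2 we have O(record_budget).
Premise 1, O(not certify_summons ⊃ not record_budget), contraposes to O(record_budget ⊃ certify_summons); with O(record_budget) we get O(certify_summons).
Applying K to premise 5 (O(certify_summons ⊃ badge_in)) and O(certify_summons) yields O(badge_in).
From O(badge_in) and premise 4, O(badge_in ⊃ not file_evidence), we obtain O(not file_evidence).
Premise 8 is O(not evacuate ⊃ file_evidence); contrapositively O(not file_evidence ⊃ evacuate). Since O(not file_evidence) holds, K gives O(evacuate).
So O(evacuate) holds — evacuate is obligatory. None of the other listed options is made obligatory by any chain of premises.

evacuate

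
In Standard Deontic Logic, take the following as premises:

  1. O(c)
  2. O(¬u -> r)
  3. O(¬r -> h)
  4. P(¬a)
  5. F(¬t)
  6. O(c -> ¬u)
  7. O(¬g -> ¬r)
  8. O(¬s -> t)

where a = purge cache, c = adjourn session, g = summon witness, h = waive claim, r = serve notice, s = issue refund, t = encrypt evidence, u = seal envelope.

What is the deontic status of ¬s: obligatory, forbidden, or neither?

Neither

Premise 8 is O(¬s -> t); even if O(t) held, inferring O(¬s) would be affirming the consequent — invalid.
No premise or chain of K-axiom applications forces O(¬s), and none forces O(s). So ¬s is neither obligatory nor forbidden under these norms.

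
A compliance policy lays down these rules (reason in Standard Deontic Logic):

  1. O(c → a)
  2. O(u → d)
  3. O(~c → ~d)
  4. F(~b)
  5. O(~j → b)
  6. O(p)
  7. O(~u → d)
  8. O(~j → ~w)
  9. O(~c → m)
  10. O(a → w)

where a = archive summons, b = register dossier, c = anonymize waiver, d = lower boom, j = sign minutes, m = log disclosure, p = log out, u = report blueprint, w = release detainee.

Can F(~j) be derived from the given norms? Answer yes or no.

Premises 2 and 7 cover both cases: O(u → d) and O(~u → d). Since u ∨ ~u is a tautology, O(d) follows.
The contrapositive of premise 3 (O(~c → ~d)) is O(d → c), and O(d) is already established, so O(c).
Applying K to premise 1 (O(c → a)) and O(c) yields O(a).
Premise 10 is O(a → w); since O(a), deontic closure gives O(w).
Premise 8 is O(~j → ~w); contrapositively O(w → j). Since O(w) holds, K gives O(j).
Premises 4, 5, 6, 9 do not contribute to this derivation.
So O(j) holds, i.e. F(~j). The claim follows.

Yes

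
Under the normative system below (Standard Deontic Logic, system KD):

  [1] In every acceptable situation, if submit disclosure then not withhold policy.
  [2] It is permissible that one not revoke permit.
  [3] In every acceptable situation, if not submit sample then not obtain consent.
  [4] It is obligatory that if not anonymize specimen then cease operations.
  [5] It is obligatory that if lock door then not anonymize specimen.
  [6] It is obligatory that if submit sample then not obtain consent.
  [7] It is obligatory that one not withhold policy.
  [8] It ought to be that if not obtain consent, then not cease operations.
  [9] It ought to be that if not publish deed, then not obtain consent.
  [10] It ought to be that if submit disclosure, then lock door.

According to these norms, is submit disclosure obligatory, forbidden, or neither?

By case analysis on ¬submit_sample: premise 3 gives O(¬submit_sample → ¬obtain_consent) and premise 6 gives O(submit_sample → ¬obtain_consent), so O(¬obtain_consent) either way.
From O(¬obtain_consent) and premise 8, O(¬obtain_consent → ¬cease_operations), we obtain O(¬cease_operations).
The contrapositive of premise 4 (O(¬anonymize_specimen → cease_operations)) is O(¬cease_operations → anonymize_specimen), and O(¬cease_operations) is already established, so O(anonymize_specimen).
Premise 5, O(lock_door → ¬anonymize_specimen), contraposes to O(anonymize_specimen → ¬lock_door); with O(anonymize_specimen) we get O(¬lock_door).
Premise 10, O(submit_disclosure → lock_door), contraposes to O(¬lock_door → ¬submit_disclosure); with O(¬lock_door) we get O(¬submit_disclosure).
Premises 1, 2, 7, 9 do not contribute to this derivation.
Thus O(¬submit_disclosure), which is F(submit_disclosure): submit_disclosure is forbidden.

Forbidden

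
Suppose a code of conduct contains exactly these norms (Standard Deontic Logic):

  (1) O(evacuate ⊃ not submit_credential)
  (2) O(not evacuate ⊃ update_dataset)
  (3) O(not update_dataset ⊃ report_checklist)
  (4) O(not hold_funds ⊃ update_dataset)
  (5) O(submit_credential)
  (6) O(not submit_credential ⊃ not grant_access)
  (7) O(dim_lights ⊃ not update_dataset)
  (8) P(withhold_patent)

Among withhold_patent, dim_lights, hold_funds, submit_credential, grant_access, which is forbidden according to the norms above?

dim_lights

From premise 5 we have O(submit_credential).
Premise 1 is O(evacuate ⊃ not submit_credential); contrapositively O(submit_credential ⊃ not evacuate). Since O(submit_credential) holds, K gives O(not evacuate).
From O(not evacuate) and premise 2, O(not evacuate ⊃ update_dataset), we obtain O(update_dataset).
Premise 7 is O(dim_lights ⊃ not update_dataset); contrapositively O(update_dataset ⊃ not dim_lights). Since O(update_dataset) holds, K gives O(not dim_lights).
So O(not dim_lights) holds, i.e. dim_lights is forbidden. None of the other listed options is forbidden under the premises.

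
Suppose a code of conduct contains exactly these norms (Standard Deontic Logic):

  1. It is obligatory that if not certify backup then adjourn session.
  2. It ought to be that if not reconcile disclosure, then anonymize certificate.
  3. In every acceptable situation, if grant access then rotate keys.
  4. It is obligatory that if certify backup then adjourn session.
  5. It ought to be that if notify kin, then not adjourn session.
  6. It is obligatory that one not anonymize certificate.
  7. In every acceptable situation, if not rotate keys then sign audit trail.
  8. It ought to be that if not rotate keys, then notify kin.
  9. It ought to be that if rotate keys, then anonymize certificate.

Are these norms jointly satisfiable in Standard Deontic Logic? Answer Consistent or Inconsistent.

Premises 1 and 4 are O(¬certify_backup → adjourn_session) and O(certify_backup → adjourn_session); every ideal world satisfies ¬certify_backup or certify_backup, so in either case adjourn_session holds — hence O(adjourn_session).
Premise 5, O(notify_kin → ¬adjourn_session), contraposes to O(adjourn_session → ¬notify_kin); with O(adjourn_session) we get O(¬notify_kin).
The contrapositive of premise 8 (O(¬rotate_keys → notify_kin)) is O(¬notify_kin → rotate_keys), and O(¬notify_kin) is already established, so O(rotate_keys).
With premise 9, O(rotate_keys → anonymize_certificate), the K-axiom yields O(anonymize_certificate).
However, premise 6 gives O(¬anonymize_certificate).
We now have both O(anonymize_certificate) and O(¬anonymize_certificate) — anonymize_certificate is simultaneously obligatory and forbidden, violating the D-axiom.

Inconsistent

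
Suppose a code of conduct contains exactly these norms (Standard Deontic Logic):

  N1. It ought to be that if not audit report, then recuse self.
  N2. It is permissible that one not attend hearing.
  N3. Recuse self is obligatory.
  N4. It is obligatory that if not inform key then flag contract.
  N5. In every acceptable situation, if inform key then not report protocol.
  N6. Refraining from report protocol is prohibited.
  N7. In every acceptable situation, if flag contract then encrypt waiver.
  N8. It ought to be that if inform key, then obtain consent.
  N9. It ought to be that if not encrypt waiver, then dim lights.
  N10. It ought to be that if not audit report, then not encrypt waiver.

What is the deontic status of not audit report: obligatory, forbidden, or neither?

F(¬report_protocol) at premise 6 means O(report_protocol).
The contrapositive of premise 5 (O(inform_key → ¬report_protocol)) is O(report_protocol → ¬inform_key), and O(report_protocol) is already established, so O(¬inform_key).
Premise 4 is O(¬inform_key → flag_contract); since O(¬inform_key), deontic closure gives O(flag_contract).
From O(flag_contract) and premise 7, O(flag_contract → encrypt_waiver), we obtain O(encrypt_waiver).
Premise 10, O(¬audit_report → ¬encrypt_waiver), contraposes to O(encrypt_waiver → audit_report); with O(encrypt_waiver) we get O(audit_report).
Premises 1, 2, 3, 8, 9 do not contribute to this derivation.
Thus O(audit_report), which is F(¬audit_report): ¬audit_report is forbidden.

Forbidden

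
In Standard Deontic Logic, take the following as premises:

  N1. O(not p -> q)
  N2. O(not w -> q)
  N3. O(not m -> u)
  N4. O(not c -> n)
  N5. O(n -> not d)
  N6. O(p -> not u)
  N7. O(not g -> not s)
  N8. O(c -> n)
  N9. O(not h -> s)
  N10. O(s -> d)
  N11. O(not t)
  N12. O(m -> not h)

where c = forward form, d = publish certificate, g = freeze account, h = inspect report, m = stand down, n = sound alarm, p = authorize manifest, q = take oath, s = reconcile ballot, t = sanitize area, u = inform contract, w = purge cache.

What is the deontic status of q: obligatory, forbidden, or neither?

Premises 8 and 4 cover both cases: O(c -> n) and O(not c -> n). Since c ∨ not c is a tautology, O(n) follows.
Applying K to premise 5 (O(n -> not d)) and O(n) yields O(not d).
The contrapositive of premise 10 (O(s -> d)) is O(not d -> not s), and O(not d) is already established, so O(not s).
Premise 9, O(not h -> s), contraposes to O(not s -> h); with O(not s) we get O(h).
Premise 12 is O(m -> not h); contrapositively O(h -> not m). Since O(h) holds, K gives O(not m).
With premise 3, O(not m -> u), the K-axiom yields O(u).
Premise 6, O(p -> not u), contraposes to O(u -> not p); with O(u) we get O(not p).
From O(not p) and premise 1, O(not p -> q), we obtain O(q).
Premises 2, 7, 11 do not contribute to this derivation.
Hence q is obligatory.

Obligatory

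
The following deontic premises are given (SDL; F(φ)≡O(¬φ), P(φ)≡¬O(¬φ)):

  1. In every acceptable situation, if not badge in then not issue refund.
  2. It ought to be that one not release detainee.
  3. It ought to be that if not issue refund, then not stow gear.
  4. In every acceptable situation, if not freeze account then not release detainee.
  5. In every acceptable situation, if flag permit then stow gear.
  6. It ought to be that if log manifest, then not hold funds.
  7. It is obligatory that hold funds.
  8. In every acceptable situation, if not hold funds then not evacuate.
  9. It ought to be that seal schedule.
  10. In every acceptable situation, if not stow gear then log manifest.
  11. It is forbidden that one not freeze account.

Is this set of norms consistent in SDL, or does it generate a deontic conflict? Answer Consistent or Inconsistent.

Premise 4 is O(¬freeze_account → ¬release_detainee); even if O(¬release_detainee) held, inferring O(¬freeze_account) would be affirming the consequent — invalid.
So O(¬freeze_account) is not derivable, and the apparent clash with O(freeze_account) does not arise.
A world satisfying every obligation exists (e.g. badge_in=true, evacuate=false, flag_permit=false, freeze_account=true, hold_funds=true, issue_refund=true, log_manifest=false, release_detainee=false, seal_schedule=true, stow_gear=true); no atom is both obligatory and forbidden, so the set is consistent.

Consistent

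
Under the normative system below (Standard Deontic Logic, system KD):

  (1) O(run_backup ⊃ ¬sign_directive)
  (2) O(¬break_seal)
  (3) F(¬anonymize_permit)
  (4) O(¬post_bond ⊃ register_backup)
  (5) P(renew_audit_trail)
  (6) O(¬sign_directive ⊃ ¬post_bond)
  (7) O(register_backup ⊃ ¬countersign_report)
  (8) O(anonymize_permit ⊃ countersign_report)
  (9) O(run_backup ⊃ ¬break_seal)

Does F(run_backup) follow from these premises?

Yes

Premise 3, F(¬anonymize_permit), is equivalent to O(anonymize_permit).
Premise 8 is O(anonymize_permit ⊃ countersign_report); since O(anonymize_permit), deontic closure gives O(countersign_report).
Premise 7, O(register_backup ⊃ ¬countersign_report), contraposes to O(countersign_report ⊃ ¬register_backup); with O(countersign_report) we get O(¬register_backup).
The contrapositive of premise 4 (O(¬post_bond ⊃ register_backup)) is O(¬register_backup ⊃ post_bond), and O(¬register_backup) is already established, so O(post_bond).
Premise 6, O(¬sign_directive ⊃ ¬post_bond), contraposes to O(post_bond ⊃ sign_directive); with O(post_bond) we get O(sign_directive).
Premise 1 is O(run_backup ⊃ ¬sign_directive); contrapositively O(sign_directive ⊃ ¬run_backup). Since O(sign_directive) holds, K gives O(¬run_backup).
Premises 2, 5, 9 do not contribute to this derivation.
So O(¬run_backup) holds, i.e. F(run_backup). The claim follows.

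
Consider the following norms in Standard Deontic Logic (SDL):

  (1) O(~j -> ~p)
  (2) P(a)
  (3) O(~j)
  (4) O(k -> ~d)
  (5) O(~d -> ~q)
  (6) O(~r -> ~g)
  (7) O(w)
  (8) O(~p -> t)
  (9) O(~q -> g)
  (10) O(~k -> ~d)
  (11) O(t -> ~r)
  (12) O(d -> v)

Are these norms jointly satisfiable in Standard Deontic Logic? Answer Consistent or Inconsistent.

Premises 10 and 4 cover both cases: O(~k -> ~d) and O(k -> ~d). Since ~k ∨ k is a tautology, O(~d) follows.
With premise 5, O(~d -> ~q), the K-axiom yields O(~q).
Premise 9 is O(~q -> g); since O(~q), deontic closure gives O(g).
The contrapositive of premise 6 (O(~r -> ~g)) is O(g -> r), and O(g) is already established, so O(r).
Premise 11, O(t -> ~r), contraposes to O(r -> ~t); with O(r) we get O(~t).
Premise 8 is O(~p -> t); contrapositively O(~t -> p). Since O(~t) holds, K gives O(p).
Premise 1 is O(~j -> ~p); contrapositively O(p -> j). Since O(p) holds, K gives O(j).
Yet premise 3 states O(~j).
We now have both O(j) and O(~j) — j is simultaneously obligatory and forbidden, violating the D-axiom.

Inconsistent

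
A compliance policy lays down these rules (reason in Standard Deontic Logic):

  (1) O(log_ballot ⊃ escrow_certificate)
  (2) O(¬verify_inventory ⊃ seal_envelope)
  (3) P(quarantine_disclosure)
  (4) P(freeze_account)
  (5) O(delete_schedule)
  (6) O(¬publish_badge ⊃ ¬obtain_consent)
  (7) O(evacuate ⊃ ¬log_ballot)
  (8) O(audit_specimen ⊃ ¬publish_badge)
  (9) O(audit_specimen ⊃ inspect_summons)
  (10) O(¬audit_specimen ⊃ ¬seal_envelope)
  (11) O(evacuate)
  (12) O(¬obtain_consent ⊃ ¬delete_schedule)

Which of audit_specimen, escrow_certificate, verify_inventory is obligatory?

verify_inventory

Premise 5 states O(delete_schedule) outright.
The contrapositive of premise 12 (O(¬obtain_consent ⊃ ¬delete_schedule)) is O(delete_schedule ⊃ obtain_consent), and O(delete_schedule) is already established, so O(obtain_consent).
Premise 6, O(¬publish_badge ⊃ ¬obtain_consent), contraposes to O(obtain_consent ⊃ publish_badge); with O(obtain_consent) we get O(publish_badge).
Premise 8, O(audit_specimen ⊃ ¬publish_badge), contraposes to O(publish_badge ⊃ ¬audit_specimen); with O(publish_badge) we get O(¬audit_specimen).
With premise 10, O(¬audit_specimen ⊃ ¬seal_envelope), the K-axiom yields O(¬seal_envelope).
The contrapositive of premise 2 (O(¬verify_inventory ⊃ seal_envelope)) is O(¬seal_envelope ⊃ verify_inventory), and O(¬seal_envelope) is already established, so O(verify_inventory).
So O(verify_inventory) holds — verify_inventory is obligatory. None of the other listed options is made obligatory by any chain of premises.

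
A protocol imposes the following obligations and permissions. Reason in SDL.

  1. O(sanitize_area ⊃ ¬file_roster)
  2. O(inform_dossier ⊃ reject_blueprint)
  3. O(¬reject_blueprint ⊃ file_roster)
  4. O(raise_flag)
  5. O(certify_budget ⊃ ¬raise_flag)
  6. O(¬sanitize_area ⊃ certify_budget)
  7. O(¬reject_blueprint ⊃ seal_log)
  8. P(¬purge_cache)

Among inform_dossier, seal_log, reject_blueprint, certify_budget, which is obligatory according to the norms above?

Premise 4 states O(raise_flag) outright.
Premise 5 is O(certify_budget ⊃ ¬raise_flag); contrapositively O(raise_flag ⊃ ¬certify_budget). Since O(raise_flag) holds, K gives O(¬certify_budget).
The contrapositive of premise 6 (O(¬sanitize_area ⊃ certify_budget)) is O(¬certify_budget ⊃ sanitize_area), and O(¬certify_budget) is already established, so O(sanitize_area).
From O(sanitize_area) and premise 1, O(sanitize_area ⊃ ¬file_roster), we obtain O(¬file_roster).
Premise 3, O(¬reject_blueprint ⊃ file_roster), contraposes to O(¬file_roster ⊃ reject_blueprint); with O(¬file_roster) we get O(reject_blueprint).
So O(reject_blueprint) holds — reject_blueprint is obligatory. None of the other listed options is made obligatory by any chain of premises.

reject_blueprint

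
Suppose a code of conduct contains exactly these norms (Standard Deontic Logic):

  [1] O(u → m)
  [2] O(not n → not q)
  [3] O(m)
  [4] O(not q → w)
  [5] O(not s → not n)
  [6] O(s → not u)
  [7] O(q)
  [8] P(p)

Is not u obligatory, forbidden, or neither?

Premise 7 gives O(q).
Premise 2, O(not n → not q), contraposes to O(q → n); with O(q) we get O(n).
The contrapositive of premise 5 (O(not s → not n)) is O(n → s), and O(n) is already established, so O(s).
With premise 6, O(s → not u), the K-axiom yields O(not u).
Premises 1, 3, 4, 8 do not contribute to this derivation.
Hence not u is obligatory.

Obligatory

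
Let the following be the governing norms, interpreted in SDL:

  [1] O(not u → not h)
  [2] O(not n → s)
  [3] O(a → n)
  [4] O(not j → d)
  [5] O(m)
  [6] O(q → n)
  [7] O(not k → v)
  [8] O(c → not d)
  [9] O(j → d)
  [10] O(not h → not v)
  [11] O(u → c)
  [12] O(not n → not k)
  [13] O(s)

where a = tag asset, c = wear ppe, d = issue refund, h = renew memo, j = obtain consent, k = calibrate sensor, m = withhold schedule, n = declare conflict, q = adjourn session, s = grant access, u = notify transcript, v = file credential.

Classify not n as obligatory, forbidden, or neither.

By case analysis on not j: premise 4 gives O(not j → d) and premise 9 gives O(j → d), so O(d) either way.
Premise 8, O(c → not d), contraposes to O(d → not c); with O(d) we get O(not c).
Premise 11, O(u → c), contraposes to O(not c → not u); with O(not c) we get O(not u).
Applying K to premise 1 (O(not u → not h)) and O(not u) yields O(not h).
From O(not h) and premise 10, O(not h → not v), we obtain O(not v).
The contrapositive of premise 7 (O(not k → v)) is O(not v → k), and O(not v) is already established, so O(k).
Premise 12 is O(not n → not k); contrapositively O(k → n). Since O(k) holds, K gives O(n).
Premises 2, 3, 5, 6, 13 do not contribute to this derivation.
Thus O(n), which is F(not n): not n is forbidden.

Forbidden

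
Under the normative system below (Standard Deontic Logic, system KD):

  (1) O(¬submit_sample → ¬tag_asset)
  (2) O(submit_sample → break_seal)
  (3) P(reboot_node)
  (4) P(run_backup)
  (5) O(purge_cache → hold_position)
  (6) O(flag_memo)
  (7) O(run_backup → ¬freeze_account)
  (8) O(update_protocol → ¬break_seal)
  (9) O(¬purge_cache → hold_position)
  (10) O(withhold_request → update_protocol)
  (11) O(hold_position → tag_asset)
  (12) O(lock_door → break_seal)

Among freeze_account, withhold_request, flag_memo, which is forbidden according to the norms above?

Premises 5 and 9 are O(purge_cache → hold_position) and O(¬purge_cache → hold_position); every ideal world satisfies purge_cache or ¬purge_cache, so in either case hold_position holds — hence O(hold_position).
With premise 11, O(hold_position → tag_asset), the K-axiom yields O(tag_asset).
Premise 1 is O(¬submit_sample → ¬tag_asset); contrapositively O(tag_asset → submit_sample). Since O(tag_asset) holds, K gives O(submit_sample).
Premise 2 is O(submit_sample → break_seal); since O(submit_sample), deontic closure gives O(break_seal).
Premise 8, O(update_protocol → ¬break_seal), contraposes to O(break_seal → ¬update_protocol); with O(break_seal) we get O(¬update_protocol).
Premise 10 is O(withhold_request → update_protocol); contrapositively O(¬update_protocol → ¬withhold_request). Since O(¬update_protocol) holds, K gives O(¬withhold_request).
So O(¬withhold_request) holds, i.e. withhold_request is forbidden. None of the other listed options is forbidden under the premises.

withhold_request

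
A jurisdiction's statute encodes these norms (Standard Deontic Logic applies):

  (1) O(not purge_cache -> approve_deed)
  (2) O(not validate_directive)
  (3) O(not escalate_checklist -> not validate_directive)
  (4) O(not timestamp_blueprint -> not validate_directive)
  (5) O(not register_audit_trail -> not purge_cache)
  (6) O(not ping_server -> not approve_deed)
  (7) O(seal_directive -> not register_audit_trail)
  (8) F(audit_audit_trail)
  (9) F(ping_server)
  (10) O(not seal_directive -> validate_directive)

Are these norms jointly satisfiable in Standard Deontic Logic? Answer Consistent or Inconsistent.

From premise 2 we have O(not validate_directive).
Premise 10 is O(not seal_directive -> validate_directive); contrapositively O(not validate_directive -> seal_directive). Since O(not validate_directive) holds, K gives O(seal_directive).
Premise 7 is O(seal_directive -> not register_audit_trail); since O(seal_directive), deontic closure gives O(not register_audit_trail).
From O(not register_audit_trail) and premise 5, O(not register_audit_trail -> not purge_cache), we obtain O(not purge_cache).
From O(not purge_cache) and premise 1, O(not purge_cache -> approve_deed), we obtain O(approve_deed).
Premise 6 is O(not ping_server -> not approve_deed); contrapositively O(approve_deed -> ping_server). Since O(approve_deed) holds, K gives O(ping_server).
Yet premise 9 is F(ping_server), i.e. O(not ping_server).
We now have both O(ping_server) and O(not ping_server) — ping_server is simultaneously obligatory and forbidden, violating the D-axiom.

Inconsistent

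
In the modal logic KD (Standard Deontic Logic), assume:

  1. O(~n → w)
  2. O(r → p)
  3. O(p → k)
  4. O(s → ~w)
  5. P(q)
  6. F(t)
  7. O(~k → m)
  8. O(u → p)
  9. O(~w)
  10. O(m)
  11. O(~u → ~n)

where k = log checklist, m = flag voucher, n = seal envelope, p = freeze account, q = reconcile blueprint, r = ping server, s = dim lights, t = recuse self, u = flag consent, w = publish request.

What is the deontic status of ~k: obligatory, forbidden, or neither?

Forbidden

From premise 9 we have O(~w).
Premise 1 is O(~n → w); contrapositively O(~w → n). Since O(~w) holds, K gives O(n).
Premise 11, O(~u → ~n), contraposes to O(n → u); with O(n) we get O(u).
Applying K to premise 8 (O(u → p)) and O(u) yields O(p).
From O(p) and premise 3, O(p → k), we obtain O(k).
Premises 2, 4, 5, 6, 7, 10 do not contribute to this derivation.
Thus O(k), which is F(~k): ~k is forbidden.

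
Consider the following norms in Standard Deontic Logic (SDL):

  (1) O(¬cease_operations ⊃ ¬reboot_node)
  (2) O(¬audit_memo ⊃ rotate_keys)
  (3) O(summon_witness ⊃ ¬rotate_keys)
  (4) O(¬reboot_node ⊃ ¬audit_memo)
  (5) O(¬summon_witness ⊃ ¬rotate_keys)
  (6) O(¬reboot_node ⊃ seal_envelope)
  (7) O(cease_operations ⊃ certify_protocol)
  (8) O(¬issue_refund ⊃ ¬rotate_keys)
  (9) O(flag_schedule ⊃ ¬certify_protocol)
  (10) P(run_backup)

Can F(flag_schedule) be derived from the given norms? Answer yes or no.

Yes

By case analysis on ¬summon_witness: premise 5 gives O(¬summon_witness ⊃ ¬rotate_keys) and premise 3 gives O(summon_witness ⊃ ¬rotate_keys), so O(¬rotate_keys) either way.
The contrapositive of premise 2 (O(¬audit_memo ⊃ rotate_keys)) is O(¬rotate_keys ⊃ audit_memo), and O(¬rotate_keys) is already established, so O(audit_memo).
Premise 4, O(¬reboot_node ⊃ ¬audit_memo), contraposes to O(audit_memo ⊃ reboot_node); with O(audit_memo) we get O(reboot_node).
Premise 1, O(¬cease_operations ⊃ ¬reboot_node), contraposes to O(reboot_node ⊃ cease_operations); with O(reboot_node) we get O(cease_operations).
From O(cease_operations) and premise 7, O(cease_operations ⊃ certify_protocol), we obtain O(certify_protocol).
The contrapositive of premise 9 (O(flag_schedule ⊃ ¬certify_protocol)) is O(certify_protocol ⊃ ¬flag_schedule), and O(certify_protocol) is already established, so O(¬flag_schedule).
Premises 6, 8, 10 do not contribute to this derivation.
So O(¬flag_schedule) holds, i.e. F(flag_schedule). The claim follows.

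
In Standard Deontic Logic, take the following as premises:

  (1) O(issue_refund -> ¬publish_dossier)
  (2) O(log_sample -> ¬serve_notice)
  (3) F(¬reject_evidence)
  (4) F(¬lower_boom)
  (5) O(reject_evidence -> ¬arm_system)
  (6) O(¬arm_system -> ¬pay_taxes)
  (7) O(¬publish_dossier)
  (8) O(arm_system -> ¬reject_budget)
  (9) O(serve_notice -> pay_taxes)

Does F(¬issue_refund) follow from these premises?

No

Premise 1 is O(issue_refund -> ¬publish_dossier); even if O(¬publish_dossier) held, inferring O(issue_refund) would be affirming the consequent — invalid.
No other premise forces O(issue_refund). An ideal world satisfying every premise can still have ¬issue_refund true, so F(¬issue_refund) is not derivable.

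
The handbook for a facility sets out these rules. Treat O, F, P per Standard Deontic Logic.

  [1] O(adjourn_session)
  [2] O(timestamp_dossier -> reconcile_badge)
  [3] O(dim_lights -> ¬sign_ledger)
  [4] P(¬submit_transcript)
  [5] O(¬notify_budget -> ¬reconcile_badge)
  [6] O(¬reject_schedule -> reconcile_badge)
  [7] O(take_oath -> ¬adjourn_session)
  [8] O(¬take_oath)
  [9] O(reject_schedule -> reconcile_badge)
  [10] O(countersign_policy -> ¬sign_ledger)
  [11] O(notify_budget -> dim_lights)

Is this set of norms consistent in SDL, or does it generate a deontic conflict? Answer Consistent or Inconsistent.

Consistent

Premise 7 is O(take_oath -> ¬adjourn_session), but O(take_oath) is not derivable from the premises, so it does not yield O(¬adjourn_session).
So O(¬adjourn_session) is not derivable, and the apparent clash with O(adjourn_session) does not arise.
A world satisfying every obligation exists (e.g. adjourn_session=true, countersign_policy=false, dim_lights=true, notify_budget=true, reconcile_badge=true, reject_schedule=false, sign_ledger=false, submit_transcript=false, take_oath=false, timestamp_dossier=false); no atom is both obligatory and forbidden, so the set is consistent.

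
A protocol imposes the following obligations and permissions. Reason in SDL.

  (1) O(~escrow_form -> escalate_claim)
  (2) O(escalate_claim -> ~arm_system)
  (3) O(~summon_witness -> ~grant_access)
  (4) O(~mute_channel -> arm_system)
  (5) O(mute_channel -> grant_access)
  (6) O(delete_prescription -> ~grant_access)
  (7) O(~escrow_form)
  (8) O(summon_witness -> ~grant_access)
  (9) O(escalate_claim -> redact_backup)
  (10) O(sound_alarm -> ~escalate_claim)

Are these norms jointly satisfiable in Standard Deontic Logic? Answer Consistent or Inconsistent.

Inconsistent

By case analysis on summon_witness: premise 8 gives O(summon_witness -> ~grant_access) and premise 3 gives O(~summon_witness -> ~grant_access), so O(~grant_access) either way.
Premise 5, O(mute_channel -> grant_access), contraposes to O(~grant_access -> ~mute_channel); with O(~grant_access) we get O(~mute_channel).
Applying K to premise 4 (O(~mute_channel -> arm_system)) and O(~mute_channel) yields O(arm_system).
Premise 2, O(escalate_claim -> ~arm_system), contraposes to O(arm_system -> ~escalate_claim); with O(arm_system) we get O(~escalate_claim).
The contrapositive of premise 1 (O(~escrow_form -> escalate_claim)) is O(~escalate_claim -> escrow_form), and O(~escalate_claim) is already established, so O(escrow_form).
Yet premise 7 states O(~escrow_form).
We now have both O(escrow_form) and O(~escrow_form) — escrow_form is simultaneously obligatory and forbidden, violating the D-axiom.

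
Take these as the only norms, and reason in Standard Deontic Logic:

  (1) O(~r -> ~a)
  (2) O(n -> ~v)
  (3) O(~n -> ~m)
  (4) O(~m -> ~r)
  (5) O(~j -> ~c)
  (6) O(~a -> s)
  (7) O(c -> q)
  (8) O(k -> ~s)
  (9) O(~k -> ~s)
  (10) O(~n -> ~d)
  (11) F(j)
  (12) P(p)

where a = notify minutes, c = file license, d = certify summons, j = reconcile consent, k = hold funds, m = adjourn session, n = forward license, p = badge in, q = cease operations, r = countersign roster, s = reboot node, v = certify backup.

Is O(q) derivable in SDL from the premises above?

Premise 7 is O(c -> q), but O(c) is not derivable from the premises, so it does not yield O(q).
No other premise forces O(q). An ideal world satisfying every premise can still have q false, so O(q) is not derivable.

No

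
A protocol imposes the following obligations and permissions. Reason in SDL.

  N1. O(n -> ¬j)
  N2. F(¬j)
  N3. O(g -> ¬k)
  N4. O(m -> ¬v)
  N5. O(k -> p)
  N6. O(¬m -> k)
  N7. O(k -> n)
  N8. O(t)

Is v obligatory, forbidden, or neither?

Forbidden

Premise 2, F(¬j), is equivalent to O(j).
The contrapositive of premise 1 (O(n -> ¬j)) is O(j -> ¬n), and O(j) is already established, so O(¬n).
The contrapositive of premise 7 (O(k -> n)) is O(¬n -> ¬k), and O(¬n) is already established, so O(¬k).
The contrapositive of premise 6 (O(¬m -> k)) is O(¬k -> m), and O(¬k) is already established, so O(m).
With premise 4, O(m -> ¬v), the K-axiom yields O(¬v).
Premises 3, 5, 8 do not contribute to this derivation.
Thus O(¬v), which is F(v): v is forbidden.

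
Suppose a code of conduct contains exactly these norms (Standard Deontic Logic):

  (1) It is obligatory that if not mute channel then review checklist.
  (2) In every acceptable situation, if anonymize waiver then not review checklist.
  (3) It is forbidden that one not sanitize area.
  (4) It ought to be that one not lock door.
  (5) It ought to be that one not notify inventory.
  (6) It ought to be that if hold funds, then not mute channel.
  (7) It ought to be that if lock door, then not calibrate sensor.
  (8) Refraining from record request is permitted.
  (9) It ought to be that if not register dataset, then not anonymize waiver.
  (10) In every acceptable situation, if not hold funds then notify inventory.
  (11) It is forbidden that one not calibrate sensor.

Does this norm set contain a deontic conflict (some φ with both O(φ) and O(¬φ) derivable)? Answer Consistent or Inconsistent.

Premise 7 is O(lock_door → ¬calibrate_sensor), but O(lock_door) is not derivable from the premises, so it does not yield O(¬calibrate_sensor).
So O(¬calibrate_sensor) is not derivable, and the apparent clash with O(calibrate_sensor) does not arise.
A world satisfying every obligation exists (e.g. anonymize_waiver=false, calibrate_sensor=true, hold_funds=true, lock_door=false, mute_channel=false, notify_inventory=false, record_request=false, register_dataset=false, review_checklist=true, sanitize_area=true); no atom is both obligatory and forbidden, so the set is consistent.

Consistent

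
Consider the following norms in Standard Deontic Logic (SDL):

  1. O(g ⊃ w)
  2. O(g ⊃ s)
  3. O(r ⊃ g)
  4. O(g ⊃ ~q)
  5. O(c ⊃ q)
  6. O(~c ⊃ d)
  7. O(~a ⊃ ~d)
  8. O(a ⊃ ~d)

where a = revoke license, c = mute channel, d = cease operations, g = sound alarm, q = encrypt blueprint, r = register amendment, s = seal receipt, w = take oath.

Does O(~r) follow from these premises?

Yes

Premises 8 and 7 are O(a ⊃ ~d) and O(~a ⊃ ~d); every ideal world satisfies a or ~a, so in either case ~d holds — hence O(~d).
Premise 6, O(~c ⊃ d), contraposes to O(~d ⊃ c); with O(~d) we get O(c).
Premise 5 is O(c ⊃ q); since O(c), deontic closure gives O(q).
Premise 4, O(g ⊃ ~q), contraposes to O(q ⊃ ~g); with O(q) we get O(~g).
Premise 3 is O(r ⊃ g); contrapositively O(~g ⊃ ~r). Since O(~g) holds, K gives O(~r).
Premises 1, 2 do not contribute to this derivation.
So O(~r) follows.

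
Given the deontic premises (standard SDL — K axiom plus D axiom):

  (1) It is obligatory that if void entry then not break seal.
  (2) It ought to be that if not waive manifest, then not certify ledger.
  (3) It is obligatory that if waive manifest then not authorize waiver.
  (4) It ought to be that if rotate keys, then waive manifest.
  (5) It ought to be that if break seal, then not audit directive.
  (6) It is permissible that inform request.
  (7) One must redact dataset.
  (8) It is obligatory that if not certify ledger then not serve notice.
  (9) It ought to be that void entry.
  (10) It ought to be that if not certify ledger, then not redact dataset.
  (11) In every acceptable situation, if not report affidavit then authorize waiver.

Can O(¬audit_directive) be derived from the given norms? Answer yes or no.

Premise 5 is O(break_seal → ¬audit_directive), but O(break_seal) is not derivable from the premises, so it does not yield O(¬audit_directive).
No other premise forces O(¬audit_directive). An ideal world satisfying every premise can still have ¬audit_directive false, so O(¬audit_directive) is not derivable.

No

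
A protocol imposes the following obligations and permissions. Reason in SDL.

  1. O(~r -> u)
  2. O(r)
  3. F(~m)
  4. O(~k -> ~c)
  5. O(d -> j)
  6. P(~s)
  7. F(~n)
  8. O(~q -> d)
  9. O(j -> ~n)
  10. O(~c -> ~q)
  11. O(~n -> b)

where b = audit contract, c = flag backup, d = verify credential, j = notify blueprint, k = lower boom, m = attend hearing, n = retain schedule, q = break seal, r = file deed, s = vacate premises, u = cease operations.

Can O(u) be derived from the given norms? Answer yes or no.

No

Premise 1 is O(~r -> u), but O(~r) is not derivable from the premises, so it does not yield O(u).
No other premise forces O(u). An ideal world satisfying every premise can still have u false, so O(u) is not derivable.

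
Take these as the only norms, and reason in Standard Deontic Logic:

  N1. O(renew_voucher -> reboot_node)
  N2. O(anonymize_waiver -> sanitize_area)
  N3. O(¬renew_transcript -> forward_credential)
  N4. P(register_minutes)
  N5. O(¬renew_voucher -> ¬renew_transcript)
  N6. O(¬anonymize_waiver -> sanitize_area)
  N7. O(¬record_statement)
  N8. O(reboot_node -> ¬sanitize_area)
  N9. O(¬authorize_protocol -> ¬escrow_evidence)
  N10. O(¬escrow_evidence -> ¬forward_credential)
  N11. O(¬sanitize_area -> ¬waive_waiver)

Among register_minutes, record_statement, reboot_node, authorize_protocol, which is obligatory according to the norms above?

authorize_protocol

By case analysis on ¬anonymize_waiver: premise 6 gives O(¬anonymize_waiver -> sanitize_area) and premise 2 gives O(anonymize_waiver -> sanitize_area), so O(sanitize_area) either way.
Premise 8, O(reboot_node -> ¬sanitize_area), contraposes to O(sanitize_area -> ¬reboot_node); with O(sanitize_area) we get O(¬reboot_node).
Premise 1 is O(renew_voucher -> reboot_node); contrapositively O(¬reboot_node -> ¬renew_voucher). Since O(¬reboot_node) holds, K gives O(¬renew_voucher).
With premise 5, O(¬renew_voucher -> ¬renew_transcript), the K-axiom yields O(¬renew_transcript).
Applying K to premise 3 (O(¬renew_transcript -> forward_credential)) and O(¬renew_transcript) yields O(forward_credential).
The contrapositive of premise 10 (O(¬escrow_evidence -> ¬forward_credential)) is O(forward_credential -> escrow_evidence), and O(forward_credential) is already established, so O(escrow_evidence).
Premise 9, O(¬authorize_protocol -> ¬escrow_evidence), contraposes to O(escrow_evidence -> authorize_protocol); with O(escrow_evidence) we get O(authorize_protocol).
So O(authorize_protocol) holds — authorize_protocol is obligatory. None of the other listed options is made obligatory by any chain of premises.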